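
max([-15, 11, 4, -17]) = 11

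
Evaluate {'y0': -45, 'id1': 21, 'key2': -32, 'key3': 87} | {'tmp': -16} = {'y0': -45, 'id1': 21, 'key2': -32, 'key3': 87, 'tmp': -16}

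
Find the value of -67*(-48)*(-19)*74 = -4521696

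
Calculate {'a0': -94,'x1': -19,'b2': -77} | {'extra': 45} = {'a0': -94, 'x1': -19, 'b2': -77, 'extra': 45}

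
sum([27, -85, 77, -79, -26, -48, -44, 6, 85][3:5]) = -105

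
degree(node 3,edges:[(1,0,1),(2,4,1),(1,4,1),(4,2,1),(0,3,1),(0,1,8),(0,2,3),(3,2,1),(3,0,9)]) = 3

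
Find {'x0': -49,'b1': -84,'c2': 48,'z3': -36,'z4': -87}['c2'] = 48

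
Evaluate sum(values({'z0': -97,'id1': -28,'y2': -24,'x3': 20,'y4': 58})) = (-97) + (-28) + (-24) + 20 + 58
= -71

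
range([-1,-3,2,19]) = 22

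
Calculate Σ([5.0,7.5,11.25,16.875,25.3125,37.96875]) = 5.0 + 7.5 + 11.25 + 16.875 + 25.3125 + 37.96875
= 103.90625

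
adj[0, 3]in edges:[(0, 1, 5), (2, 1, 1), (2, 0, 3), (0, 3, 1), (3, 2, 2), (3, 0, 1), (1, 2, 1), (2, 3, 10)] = 1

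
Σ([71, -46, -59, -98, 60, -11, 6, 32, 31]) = -14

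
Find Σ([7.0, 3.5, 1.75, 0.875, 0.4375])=7.0 + 3.5 + 1.75 + 0.875 + 0.4375
= 13.5625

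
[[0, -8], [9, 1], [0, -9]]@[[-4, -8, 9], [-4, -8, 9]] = [[32, 64, -72], [-40, -80, 90], [36, 72, -81]]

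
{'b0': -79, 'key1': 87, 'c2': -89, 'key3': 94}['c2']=-89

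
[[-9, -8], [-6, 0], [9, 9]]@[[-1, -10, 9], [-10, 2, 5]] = C[0][0] = (-9)*(-1) + (-8)*(-10) = 89
C[0][1] = (-9)*(-10) + (-8)*(2) = 74
C[0][2] = (-9)*(9) + (-8)*(5) = -121
C[1][0] = (-6)*(-1) + (0)*(-10) = 6
C[1][1] = (-6)*(-10) + (0)*(2) = 60
C[1][2] = (-6)*(9) + (0)*(5) = -54
... (3 more cells)
= [[89, 74, -121], [6, 60, -54], [-99, -72, 126]]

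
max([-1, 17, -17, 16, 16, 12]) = 17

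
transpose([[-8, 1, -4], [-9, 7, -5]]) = [[-8, -9], [1, 7], [-4, -5]]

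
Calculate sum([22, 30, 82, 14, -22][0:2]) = 52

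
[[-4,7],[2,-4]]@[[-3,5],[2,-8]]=[[26, -76], [-14, 42]]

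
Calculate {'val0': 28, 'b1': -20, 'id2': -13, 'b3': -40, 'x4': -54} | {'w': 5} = {'val0': 28, 'b1': -20, 'id2': -13, 'b3': -40, 'x4': -54, 'w': 5}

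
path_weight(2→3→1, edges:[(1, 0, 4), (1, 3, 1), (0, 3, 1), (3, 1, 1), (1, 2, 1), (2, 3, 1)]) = w(2→3)=1 + w(3→1)=1
= 2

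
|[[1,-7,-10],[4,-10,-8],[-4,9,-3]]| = (1)*(1)*det([[-10, -8], [9, -3]]) + (-1)*(-7)*det([[4, -8], [-4, -3]]) + (1)*(-10)*det([[4, -10], [-4, 9]])
= 102 + -308 + 40
= -166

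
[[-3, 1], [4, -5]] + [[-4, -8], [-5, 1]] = [[-7, -7], [-1, -4]]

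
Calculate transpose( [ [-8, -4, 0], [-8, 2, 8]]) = [[-8, -8], [-4, 2], [0, 8]]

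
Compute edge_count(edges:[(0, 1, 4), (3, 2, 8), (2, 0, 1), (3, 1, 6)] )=4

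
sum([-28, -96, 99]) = -25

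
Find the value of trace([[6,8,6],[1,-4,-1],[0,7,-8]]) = diagonal: 6 + (-4) + (-8)
= -6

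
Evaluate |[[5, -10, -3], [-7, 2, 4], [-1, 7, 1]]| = (1)*(5)*det([[2, 4], [7, 1]]) + (-1)*(-10)*det([[-7, 4], [-1, 1]]) + (1)*(-3)*det([[-7, 2], [-1, 7]])
= -130 + -30 + 141
= -19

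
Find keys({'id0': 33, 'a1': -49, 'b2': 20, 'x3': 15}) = ['id0', 'a1', 'b2', 'x3']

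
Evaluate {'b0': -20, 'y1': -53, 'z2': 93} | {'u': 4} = {'b0': -20, 'y1': -53, 'z2': 93, 'u': 4}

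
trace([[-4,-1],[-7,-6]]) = -10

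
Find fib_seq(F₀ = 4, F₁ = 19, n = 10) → [4, 19, 23, 42, 65, 107, 172, 279, 451, 730]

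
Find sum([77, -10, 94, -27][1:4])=slice → [-10, 94, -27]
(-10) + 94 + (-27)
= 57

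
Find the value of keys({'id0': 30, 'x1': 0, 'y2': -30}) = ['id0', 'x1', 'y2']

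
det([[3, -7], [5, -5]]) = (3)*(-5) - (-7)*(5)
= 20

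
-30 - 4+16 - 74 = -92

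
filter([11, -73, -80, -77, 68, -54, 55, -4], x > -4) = keep x where x > -4: 11✓, -73✗, -80✗, -77✗, 68✓, -54✗, 55✓, -4✗
= [11, 68, 55]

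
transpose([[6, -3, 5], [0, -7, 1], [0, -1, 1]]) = [[6, 0, 0], [-3, -7, -1], [5, 1, 1]]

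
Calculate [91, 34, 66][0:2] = [91, 34]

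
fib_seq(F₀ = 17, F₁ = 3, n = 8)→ [17, 3, 20, 23, 43, 66, 109, 175]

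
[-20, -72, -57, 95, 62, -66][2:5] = [-57, 95, 62]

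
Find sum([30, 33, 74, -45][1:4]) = 62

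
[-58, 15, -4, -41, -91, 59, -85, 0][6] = -85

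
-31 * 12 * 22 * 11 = -90024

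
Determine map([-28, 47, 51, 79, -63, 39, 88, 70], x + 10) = [-18, 57, 61, 89, -53, 49, 98, 80]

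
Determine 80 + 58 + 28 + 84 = 250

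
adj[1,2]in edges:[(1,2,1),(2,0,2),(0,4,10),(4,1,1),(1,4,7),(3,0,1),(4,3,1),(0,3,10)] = 1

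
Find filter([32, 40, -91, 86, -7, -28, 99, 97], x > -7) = keep x where x > -7: 32✓, 40✓, -91✗, 86✓, -7✗, -28✗, 99✓, 97✓
= [32, 40, 86, 99, 97]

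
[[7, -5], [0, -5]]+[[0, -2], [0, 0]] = [[7, -7], [0, -5]]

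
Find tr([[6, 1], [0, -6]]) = diagonal: 6 + (-6)
= 0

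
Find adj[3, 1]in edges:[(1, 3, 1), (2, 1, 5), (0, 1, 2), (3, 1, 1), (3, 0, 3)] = 1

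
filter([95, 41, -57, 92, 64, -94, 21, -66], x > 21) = [95, 41, 92, 64]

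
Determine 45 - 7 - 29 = 9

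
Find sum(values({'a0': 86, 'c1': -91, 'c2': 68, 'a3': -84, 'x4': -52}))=86 + (-91) + 68 + (-84) + (-52)
= -73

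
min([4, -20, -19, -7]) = -20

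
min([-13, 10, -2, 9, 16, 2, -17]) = -17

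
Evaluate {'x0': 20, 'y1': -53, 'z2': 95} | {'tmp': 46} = {'x0': 20, 'y1': -53, 'z2': 95, 'tmp': 46}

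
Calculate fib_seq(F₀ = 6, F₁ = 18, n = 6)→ [6, 18, 24, 42, 66, 108]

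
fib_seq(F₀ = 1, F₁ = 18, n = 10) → [1, 18, 19, 37, 56, 93, 149, 242, 391, 633]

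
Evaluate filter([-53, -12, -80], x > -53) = [-12]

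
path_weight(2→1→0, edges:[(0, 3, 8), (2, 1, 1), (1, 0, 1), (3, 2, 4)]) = w(2→1)=1 + w(1→0)=1
= 2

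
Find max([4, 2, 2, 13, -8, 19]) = 19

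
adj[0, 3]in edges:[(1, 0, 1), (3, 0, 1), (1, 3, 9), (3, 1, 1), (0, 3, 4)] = 4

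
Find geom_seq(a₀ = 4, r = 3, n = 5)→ a_0 = 4*3^0 = 4
a_1 = 4*3^1 = 12
a_2 = 4*3^2 = 36
...
= [4, 12, 36, 108, 324]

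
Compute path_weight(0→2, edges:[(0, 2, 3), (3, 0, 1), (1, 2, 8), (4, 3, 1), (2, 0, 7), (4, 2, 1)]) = 3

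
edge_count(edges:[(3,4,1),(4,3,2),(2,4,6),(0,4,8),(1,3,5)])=5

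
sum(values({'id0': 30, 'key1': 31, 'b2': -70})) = -9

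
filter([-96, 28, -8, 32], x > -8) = [28, 32]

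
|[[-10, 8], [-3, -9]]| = 114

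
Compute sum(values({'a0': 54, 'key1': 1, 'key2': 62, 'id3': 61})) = 54 + 1 + 62 + 61
= 178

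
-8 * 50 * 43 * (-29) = 498800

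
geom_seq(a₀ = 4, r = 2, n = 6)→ [4, 8, 16, 32, 64, 128]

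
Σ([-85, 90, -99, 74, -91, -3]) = (-85) + 90 + (-99) + 74 + (-91) + (-3)
= -114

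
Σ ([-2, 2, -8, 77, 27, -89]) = (-2) + 2 + (-8) + 77 + 27 + (-89)
= 7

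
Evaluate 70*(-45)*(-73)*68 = 15636600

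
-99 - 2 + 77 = -24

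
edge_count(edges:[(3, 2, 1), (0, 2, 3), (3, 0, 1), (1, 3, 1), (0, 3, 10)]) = 5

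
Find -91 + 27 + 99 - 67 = -32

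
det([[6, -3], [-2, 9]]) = 48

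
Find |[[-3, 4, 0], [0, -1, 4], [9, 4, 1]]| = (1)*(-3)*det([[-1, 4], [4, 1]]) + (-1)*(4)*det([[0, 4], [9, 1]]) + (1)*(0)*det([[0, -1], [9, 4]])
= 51 + 144 + 0
= 195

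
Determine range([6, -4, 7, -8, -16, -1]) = 23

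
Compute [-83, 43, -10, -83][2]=-10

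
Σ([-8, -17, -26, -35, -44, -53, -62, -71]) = -316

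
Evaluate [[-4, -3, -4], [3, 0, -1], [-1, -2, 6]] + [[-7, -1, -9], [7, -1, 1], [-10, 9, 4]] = [[-11, -4, -13], [10, -1, 0], [-11, 7, 10]]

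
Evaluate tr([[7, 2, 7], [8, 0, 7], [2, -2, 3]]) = 10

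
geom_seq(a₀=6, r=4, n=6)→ [6, 24, 96, 384, 1536, 6144]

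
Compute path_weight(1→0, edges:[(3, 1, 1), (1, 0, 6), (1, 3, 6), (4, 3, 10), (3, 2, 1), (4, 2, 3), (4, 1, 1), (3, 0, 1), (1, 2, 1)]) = w(1→0)=6
= 6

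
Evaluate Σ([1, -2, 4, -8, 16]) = 1 + -2 + 4 + -8 + 16
= 11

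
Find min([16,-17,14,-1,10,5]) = -17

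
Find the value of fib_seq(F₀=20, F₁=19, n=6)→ [20, 19, 39, 58, 97, 155]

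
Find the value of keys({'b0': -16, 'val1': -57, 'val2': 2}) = ['b0', 'val1', 'val2']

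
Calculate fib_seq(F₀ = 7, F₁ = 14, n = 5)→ [7, 14, 21, 35, 56]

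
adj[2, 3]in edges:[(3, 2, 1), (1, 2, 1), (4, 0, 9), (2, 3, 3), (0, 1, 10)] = 3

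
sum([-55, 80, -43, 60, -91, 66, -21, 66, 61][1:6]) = 72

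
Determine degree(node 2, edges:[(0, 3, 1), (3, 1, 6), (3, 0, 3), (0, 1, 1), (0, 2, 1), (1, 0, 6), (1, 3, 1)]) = 1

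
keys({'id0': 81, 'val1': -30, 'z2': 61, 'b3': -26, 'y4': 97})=['id0', 'val1', 'z2', 'b3', 'y4']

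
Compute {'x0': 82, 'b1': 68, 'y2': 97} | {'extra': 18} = {'x0': 82, 'b1': 68, 'y2': 97, 'extra': 18}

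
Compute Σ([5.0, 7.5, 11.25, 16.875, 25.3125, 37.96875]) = 103.90625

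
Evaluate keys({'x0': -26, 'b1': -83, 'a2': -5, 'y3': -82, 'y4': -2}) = ['x0', 'b1', 'a2', 'y3', 'y4']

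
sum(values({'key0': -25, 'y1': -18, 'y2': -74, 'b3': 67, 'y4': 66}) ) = 16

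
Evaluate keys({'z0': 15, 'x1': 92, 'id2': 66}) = ['z0', 'x1', 'id2']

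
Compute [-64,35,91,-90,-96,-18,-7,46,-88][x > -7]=keep x where x > -7: -64✗, 35✓, 91✓, -90✗, -96✗, -18✗, -7✗, 46✓, -88✗
= [35, 91, 46]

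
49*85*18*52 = 3898440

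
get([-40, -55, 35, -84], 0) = -40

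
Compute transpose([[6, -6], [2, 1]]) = [[6, 2], [-6, 1]]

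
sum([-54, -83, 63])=(-54) + (-83) + 63
= -74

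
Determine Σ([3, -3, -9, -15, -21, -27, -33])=3 + (-3) + (-9) + (-15) + (-21) + (-27) + (-33)
= -105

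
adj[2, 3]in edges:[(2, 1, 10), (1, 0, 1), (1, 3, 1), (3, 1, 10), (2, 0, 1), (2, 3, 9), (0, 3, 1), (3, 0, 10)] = 9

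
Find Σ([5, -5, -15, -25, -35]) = -75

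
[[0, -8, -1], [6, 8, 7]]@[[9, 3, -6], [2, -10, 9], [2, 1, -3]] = C[0][0] = (0)*(9) + (-8)*(2) + (-1)*(2) = -18
C[0][1] = (0)*(3) + (-8)*(-10) + (-1)*(1) = 79
C[0][2] = (0)*(-6) + (-8)*(9) + (-1)*(-3) = -69
C[1][0] = (6)*(9) + (8)*(2) + (7)*(2) = 84
C[1][1] = (6)*(3) + (8)*(-10) + (7)*(1) = -55
C[1][2] = (6)*(-6) + (8)*(9) + (7)*(-3) = 15
= [[-18, 79, -69], [84, -55, 15]]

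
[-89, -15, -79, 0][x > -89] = keep x where x > -89: -89✗, -15✓, -79✓, 0✓
= [-15, -79, 0]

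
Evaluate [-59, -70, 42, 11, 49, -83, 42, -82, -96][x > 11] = [42, 49, 42]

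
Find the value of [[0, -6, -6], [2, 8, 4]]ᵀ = [[0, 2], [-6, 8], [-6, 4]]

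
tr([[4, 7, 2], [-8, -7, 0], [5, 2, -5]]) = -8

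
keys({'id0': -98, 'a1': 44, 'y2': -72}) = ['id0', 'a1', 'y2']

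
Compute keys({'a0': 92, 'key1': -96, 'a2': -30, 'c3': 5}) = ['a0', 'key1', 'a2', 'c3']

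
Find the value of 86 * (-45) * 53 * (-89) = 18254790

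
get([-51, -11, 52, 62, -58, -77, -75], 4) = -58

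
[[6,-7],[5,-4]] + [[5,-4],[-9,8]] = [[11, -11], [-4, 4]]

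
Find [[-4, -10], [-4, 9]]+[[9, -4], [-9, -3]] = [[5, -14], [-13, 6]]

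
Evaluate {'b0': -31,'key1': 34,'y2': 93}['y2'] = 93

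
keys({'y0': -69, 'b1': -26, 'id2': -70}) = ['y0', 'b1', 'id2']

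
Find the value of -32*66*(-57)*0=0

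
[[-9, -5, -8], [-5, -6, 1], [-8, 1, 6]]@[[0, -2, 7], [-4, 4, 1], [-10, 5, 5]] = C[0][0] = (-9)*(0) + (-5)*(-4) + (-8)*(-10) = 100
C[0][1] = (-9)*(-2) + (-5)*(4) + (-8)*(5) = -42
C[0][2] = (-9)*(7) + (-5)*(1) + (-8)*(5) = -108
C[1][0] = (-5)*(0) + (-6)*(-4) + (1)*(-10) = 14
C[1][1] = (-5)*(-2) + (-6)*(4) + (1)*(5) = -9
C[1][2] = (-5)*(7) + (-6)*(1) + (1)*(5) = -36
... (3 more cells)
= [[100, -42, -108], [14, -9, -36], [-64, 50, -25]]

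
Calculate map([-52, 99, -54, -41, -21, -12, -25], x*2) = -52*2=-104, 99*2=198, -54*2=-108, -41*2=-82, -21*2=-42, -12*2=-24, -25*2=-50
= [-104, 198, -108, -82, -42, -24, -50]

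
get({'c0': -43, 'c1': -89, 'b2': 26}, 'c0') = -43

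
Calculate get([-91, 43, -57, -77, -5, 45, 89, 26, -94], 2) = -57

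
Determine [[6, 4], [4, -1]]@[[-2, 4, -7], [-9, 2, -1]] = [[-48, 32, -46], [1, 14, -27]]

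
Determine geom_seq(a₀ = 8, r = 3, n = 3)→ [8, 24, 72]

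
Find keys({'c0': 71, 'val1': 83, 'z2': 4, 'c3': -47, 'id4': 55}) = ['c0', 'val1', 'z2', 'c3', 'id4']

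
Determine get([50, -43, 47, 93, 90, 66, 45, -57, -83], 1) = -43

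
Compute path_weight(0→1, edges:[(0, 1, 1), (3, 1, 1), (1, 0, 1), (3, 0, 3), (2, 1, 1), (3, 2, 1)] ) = w(0→1)=1
= 1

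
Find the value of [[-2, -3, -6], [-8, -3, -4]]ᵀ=[[-2, -8], [-3, -3], [-6, -4]]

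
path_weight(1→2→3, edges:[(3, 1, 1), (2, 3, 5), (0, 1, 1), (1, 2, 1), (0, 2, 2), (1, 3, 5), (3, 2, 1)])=w(1→2)=1 + w(2→3)=5
= 6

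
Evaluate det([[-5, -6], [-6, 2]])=-46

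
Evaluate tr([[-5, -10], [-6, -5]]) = -10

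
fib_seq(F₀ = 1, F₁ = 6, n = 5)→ F_2 = F_1 + F_0 = 7
F_3 = F_2 + F_1 = 13
F_4 = F_3 + F_2 = 20
= [1, 6, 7, 13, 20]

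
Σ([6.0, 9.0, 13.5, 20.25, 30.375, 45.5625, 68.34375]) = 193.03125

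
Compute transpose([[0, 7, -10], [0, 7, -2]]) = [[0, 0], [7, 7], [-10, -2]]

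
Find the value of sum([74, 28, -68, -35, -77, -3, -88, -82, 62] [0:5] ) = slice → [74, 28, -68, -35, -77]
74 + 28 + (-68) + (-35) + (-77)
= -78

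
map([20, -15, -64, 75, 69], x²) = (20)²=400, (-15)²=225, (-64)²=4096, (75)²=5625, (69)²=4761
= [400, 225, 4096, 5625, 4761]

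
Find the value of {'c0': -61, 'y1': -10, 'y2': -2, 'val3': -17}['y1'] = -10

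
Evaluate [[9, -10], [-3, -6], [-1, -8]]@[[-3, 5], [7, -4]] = C[0][0] = (9)*(-3) + (-10)*(7) = -97
C[0][1] = (9)*(5) + (-10)*(-4) = 85
C[1][0] = (-3)*(-3) + (-6)*(7) = -33
C[1][1] = (-3)*(5) + (-6)*(-4) = 9
C[2][0] = (-1)*(-3) + (-8)*(7) = -53
C[2][1] = (-1)*(5) + (-8)*(-4) = 27
= [[-97, 85], [-33, 9], [-53, 27]]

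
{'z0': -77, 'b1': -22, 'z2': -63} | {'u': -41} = {'z0': -77, 'b1': -22, 'z2': -63, 'u': -41}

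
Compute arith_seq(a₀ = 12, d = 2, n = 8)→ [12, 14, 16, 18, 20, 22, 24, 26]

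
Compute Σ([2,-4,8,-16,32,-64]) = 2 + -4 + 8 + -16 + 32 + -64
= -42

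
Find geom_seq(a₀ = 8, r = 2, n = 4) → [8, 16, 32, 64]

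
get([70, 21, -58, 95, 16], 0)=70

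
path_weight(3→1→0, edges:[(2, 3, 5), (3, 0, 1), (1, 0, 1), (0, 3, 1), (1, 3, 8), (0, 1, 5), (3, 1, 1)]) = 2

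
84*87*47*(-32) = -10991232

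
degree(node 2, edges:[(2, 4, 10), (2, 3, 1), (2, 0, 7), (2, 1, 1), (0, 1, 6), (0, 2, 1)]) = 5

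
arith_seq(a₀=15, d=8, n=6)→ a_0 = 15 + 0*8 = 15
a_1 = 15 + 1*8 = 23
a_2 = 15 + 2*8 = 31
...
= [15, 23, 31, 39, 47, 55]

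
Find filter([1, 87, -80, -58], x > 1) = [87]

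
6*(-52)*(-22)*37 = 253968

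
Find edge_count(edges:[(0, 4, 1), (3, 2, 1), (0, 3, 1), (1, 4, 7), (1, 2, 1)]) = 5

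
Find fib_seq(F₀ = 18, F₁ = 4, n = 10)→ F_2 = F_1 + F_0 = 22
F_3 = F_2 + F_1 = 26
F_4 = F_3 + F_2 = 48
...
= [18, 4, 22, 26, 48, 74, 122, 196, 318, 514]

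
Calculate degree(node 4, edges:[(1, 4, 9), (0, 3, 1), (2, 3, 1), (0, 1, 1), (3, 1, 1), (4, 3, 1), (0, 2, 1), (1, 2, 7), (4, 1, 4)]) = incident: (1,4), (4,3), (4,1)
= 3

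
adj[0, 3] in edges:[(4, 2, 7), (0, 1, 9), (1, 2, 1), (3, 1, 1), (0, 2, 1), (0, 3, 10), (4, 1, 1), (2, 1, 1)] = 10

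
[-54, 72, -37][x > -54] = [72, -37]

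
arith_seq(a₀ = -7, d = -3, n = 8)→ [-7, -10, -13, -16, -19, -22, -25, -28]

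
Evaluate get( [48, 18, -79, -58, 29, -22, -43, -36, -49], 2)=-79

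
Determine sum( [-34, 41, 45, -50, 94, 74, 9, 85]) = 264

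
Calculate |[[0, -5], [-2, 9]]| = -10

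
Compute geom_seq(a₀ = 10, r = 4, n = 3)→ [10, 40, 160]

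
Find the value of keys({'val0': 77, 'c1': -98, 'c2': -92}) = ['val0', 'c1', 'c2']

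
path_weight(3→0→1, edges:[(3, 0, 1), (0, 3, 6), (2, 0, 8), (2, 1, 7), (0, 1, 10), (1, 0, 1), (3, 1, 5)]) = w(3→0)=1 + w(0→1)=10
= 11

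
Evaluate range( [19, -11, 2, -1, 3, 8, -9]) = 30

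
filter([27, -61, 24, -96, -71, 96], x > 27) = [96]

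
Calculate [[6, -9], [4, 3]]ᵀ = [[6, 4], [-9, 3]]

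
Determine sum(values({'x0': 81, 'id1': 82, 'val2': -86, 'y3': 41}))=118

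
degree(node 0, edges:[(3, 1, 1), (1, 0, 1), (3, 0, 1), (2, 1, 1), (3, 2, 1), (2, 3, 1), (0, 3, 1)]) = incident: (1,0), (3,0), (0,3)
= 3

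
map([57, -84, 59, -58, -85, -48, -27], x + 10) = 57+10=67, -84+10=-74, 59+10=69, -58+10=-48, -85+10=-75, -48+10=-38, -27+10=-17
= [67, -74, 69, -48, -75, -38, -17]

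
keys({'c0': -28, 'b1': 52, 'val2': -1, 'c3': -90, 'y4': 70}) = ['c0', 'b1', 'val2', 'c3', 'y4']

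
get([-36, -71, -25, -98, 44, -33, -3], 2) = -25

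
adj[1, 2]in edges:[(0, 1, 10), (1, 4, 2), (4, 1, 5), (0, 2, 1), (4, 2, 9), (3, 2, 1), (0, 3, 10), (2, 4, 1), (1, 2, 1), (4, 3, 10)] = 1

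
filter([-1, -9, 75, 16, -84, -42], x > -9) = [-1, 75, 16]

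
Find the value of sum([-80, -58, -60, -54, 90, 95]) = (-80) + (-58) + (-60) + (-54) + 90 + 95
= -67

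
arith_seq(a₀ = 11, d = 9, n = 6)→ a_0 = 11 + 0*9 = 11
a_1 = 11 + 1*9 = 20
a_2 = 11 + 2*9 = 29
...
= [11, 20, 29, 38, 47, 56]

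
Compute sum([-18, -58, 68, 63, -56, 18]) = (-18) + (-58) + 68 + 63 + (-56) + 18
= 17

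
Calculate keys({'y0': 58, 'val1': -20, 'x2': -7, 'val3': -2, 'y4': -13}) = ['y0', 'val1', 'x2', 'val3', 'y4']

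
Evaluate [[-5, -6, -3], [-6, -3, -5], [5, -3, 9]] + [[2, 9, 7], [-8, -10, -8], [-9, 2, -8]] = [[-3, 3, 4], [-14, -13, -13], [-4, -1, 1]]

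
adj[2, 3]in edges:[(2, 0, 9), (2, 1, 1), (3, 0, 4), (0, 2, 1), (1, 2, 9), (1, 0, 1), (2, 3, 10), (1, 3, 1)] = 10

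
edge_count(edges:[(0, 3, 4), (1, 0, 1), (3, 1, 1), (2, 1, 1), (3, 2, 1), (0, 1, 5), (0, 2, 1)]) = 7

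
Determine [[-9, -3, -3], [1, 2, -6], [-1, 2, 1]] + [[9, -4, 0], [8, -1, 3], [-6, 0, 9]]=[[0, -7, -3], [9, 1, -3], [-7, 2, 10]]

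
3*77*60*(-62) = -859320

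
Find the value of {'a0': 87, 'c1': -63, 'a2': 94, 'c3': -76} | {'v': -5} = {'a0': 87, 'c1': -63, 'a2': 94, 'c3': -76, 'v': -5}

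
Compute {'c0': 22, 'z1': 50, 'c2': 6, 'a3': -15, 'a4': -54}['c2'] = 6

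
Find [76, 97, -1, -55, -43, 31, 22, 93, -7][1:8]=[97, -1, -55, -43, 31, 22, 93]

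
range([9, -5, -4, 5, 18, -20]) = 38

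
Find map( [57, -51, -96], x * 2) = 57*2=114, -51*2=-102, -96*2=-192
= [114, -102, -192]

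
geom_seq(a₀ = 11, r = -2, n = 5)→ [11, -22, 44, -88, 176]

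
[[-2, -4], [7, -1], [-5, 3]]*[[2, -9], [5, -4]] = [[-24, 34], [9, -59], [5, 33]]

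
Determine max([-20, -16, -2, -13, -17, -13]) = -2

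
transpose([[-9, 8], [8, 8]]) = [[-9, 8], [8, 8]]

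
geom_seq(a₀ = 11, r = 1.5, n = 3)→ [11.0, 16.5, 24.75]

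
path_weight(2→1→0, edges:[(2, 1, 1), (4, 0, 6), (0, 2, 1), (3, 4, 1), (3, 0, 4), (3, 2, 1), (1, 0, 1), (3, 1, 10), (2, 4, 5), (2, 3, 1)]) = w(2→1)=1 + w(1→0)=1
= 2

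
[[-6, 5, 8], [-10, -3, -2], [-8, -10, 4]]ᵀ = [[-6, -10, -8], [5, -3, -10], [8, -2, 4]]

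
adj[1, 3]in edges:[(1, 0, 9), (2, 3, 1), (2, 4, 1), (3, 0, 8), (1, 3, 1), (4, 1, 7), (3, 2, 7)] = 1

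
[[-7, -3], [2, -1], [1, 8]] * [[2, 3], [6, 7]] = C[0][0] = (-7)*(2) + (-3)*(6) = -32
C[0][1] = (-7)*(3) + (-3)*(7) = -42
C[1][0] = (2)*(2) + (-1)*(6) = -2
C[1][1] = (2)*(3) + (-1)*(7) = -1
C[2][0] = (1)*(2) + (8)*(6) = 50
C[2][1] = (1)*(3) + (8)*(7) = 59
= [[-32, -42], [-2, -1], [50, 59]]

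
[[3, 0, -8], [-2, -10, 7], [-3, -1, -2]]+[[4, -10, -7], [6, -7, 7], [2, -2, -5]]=[[7, -10, -15], [4, -17, 14], [-1, -3, -7]]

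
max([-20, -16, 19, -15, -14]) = 19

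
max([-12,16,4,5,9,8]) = 16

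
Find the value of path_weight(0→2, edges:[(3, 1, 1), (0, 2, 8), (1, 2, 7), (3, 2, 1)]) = 8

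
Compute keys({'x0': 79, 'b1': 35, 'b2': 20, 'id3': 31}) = ['x0', 'b1', 'b2', 'id3']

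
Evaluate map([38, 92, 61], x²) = [1444, 8464, 3721]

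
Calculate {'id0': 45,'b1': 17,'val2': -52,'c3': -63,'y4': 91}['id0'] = 45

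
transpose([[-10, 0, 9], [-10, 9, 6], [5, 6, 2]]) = [[-10, -10, 5], [0, 9, 6], [9, 6, 2]]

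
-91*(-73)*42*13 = 3627078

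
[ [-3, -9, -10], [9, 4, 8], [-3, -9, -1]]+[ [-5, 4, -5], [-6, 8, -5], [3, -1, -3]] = [[-8, -5, -15], [3, 12, 3], [0, -10, -4]]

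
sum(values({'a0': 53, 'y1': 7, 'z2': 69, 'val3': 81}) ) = 53 + 7 + 69 + 81
= 210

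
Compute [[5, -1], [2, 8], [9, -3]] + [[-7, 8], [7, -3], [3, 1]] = [[-2, 7], [9, 5], [12, -2]]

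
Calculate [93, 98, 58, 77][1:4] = [98, 58, 77]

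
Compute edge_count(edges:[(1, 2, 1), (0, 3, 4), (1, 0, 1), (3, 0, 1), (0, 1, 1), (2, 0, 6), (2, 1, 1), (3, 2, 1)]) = 8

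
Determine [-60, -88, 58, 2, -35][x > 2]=keep x where x > 2: -60✗, -88✗, 58✓, 2✗, -35✗
= [58]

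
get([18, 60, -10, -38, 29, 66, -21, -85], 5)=66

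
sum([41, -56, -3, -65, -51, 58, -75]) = -151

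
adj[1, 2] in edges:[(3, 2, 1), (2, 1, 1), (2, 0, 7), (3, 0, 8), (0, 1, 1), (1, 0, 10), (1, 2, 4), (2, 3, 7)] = 4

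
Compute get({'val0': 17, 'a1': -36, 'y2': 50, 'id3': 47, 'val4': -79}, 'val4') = -79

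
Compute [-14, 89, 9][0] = -14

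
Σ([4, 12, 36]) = 52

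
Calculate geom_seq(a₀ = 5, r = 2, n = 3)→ [5, 10, 20]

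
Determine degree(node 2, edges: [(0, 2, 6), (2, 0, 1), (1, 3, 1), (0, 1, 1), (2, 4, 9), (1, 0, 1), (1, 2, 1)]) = 4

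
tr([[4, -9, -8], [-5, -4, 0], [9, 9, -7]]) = -7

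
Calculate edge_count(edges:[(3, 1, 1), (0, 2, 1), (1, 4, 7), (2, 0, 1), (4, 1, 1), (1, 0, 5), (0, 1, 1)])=7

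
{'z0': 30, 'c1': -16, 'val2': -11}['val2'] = -11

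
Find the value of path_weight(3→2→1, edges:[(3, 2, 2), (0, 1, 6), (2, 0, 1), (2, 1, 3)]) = 5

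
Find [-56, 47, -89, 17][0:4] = [-56, 47, -89, 17]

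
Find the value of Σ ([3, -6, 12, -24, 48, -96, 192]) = 3 + -6 + 12 + -24 + 48 + -96 + 192
= 129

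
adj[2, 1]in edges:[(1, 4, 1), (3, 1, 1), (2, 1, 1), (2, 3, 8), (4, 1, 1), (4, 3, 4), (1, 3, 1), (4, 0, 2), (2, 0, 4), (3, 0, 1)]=1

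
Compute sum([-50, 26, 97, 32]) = (-50) + 26 + 97 + 32
= 105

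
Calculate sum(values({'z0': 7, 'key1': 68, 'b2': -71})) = 7 + 68 + (-71)
= 4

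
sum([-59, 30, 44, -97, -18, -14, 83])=-31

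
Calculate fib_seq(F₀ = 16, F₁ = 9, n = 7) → F_2 = F_1 + F_0 = 25
F_3 = F_2 + F_1 = 34
F_4 = F_3 + F_2 = 59
...
= [16, 9, 25, 34, 59, 93, 152]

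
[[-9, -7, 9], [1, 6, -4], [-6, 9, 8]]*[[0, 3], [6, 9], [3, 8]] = C[0][0] = (-9)*(0) + (-7)*(6) + (9)*(3) = -15
C[0][1] = (-9)*(3) + (-7)*(9) + (9)*(8) = -18
C[1][0] = (1)*(0) + (6)*(6) + (-4)*(3) = 24
C[1][1] = (1)*(3) + (6)*(9) + (-4)*(8) = 25
C[2][0] = (-6)*(0) + (9)*(6) + (8)*(3) = 78
C[2][1] = (-6)*(3) + (9)*(9) + (8)*(8) = 127
= [[-15, -18], [24, 25], [78, 127]]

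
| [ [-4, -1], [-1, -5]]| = (-4)*(-5) - (-1)*(-1)
= 19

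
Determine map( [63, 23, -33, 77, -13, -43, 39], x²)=(63)²=3969, (23)²=529, (-33)²=1089, (77)²=5929, (-13)²=169, (-43)²=1849, (39)²=1521
= [3969, 529, 1089, 5929, 169, 1849, 1521]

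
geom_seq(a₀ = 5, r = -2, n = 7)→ a_0 = 5*(-2)^0 = 5
a_1 = 5*(-2)^1 = -10
a_2 = 5*(-2)^2 = 20
...
= [5, -10, 20, -40, 80, -160, 320]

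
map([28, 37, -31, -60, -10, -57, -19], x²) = [784, 1369, 961, 3600, 100, 3249, 361]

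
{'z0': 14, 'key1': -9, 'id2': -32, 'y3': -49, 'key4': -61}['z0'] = 14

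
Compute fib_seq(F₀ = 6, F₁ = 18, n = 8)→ F_2 = F_1 + F_0 = 24
F_3 = F_2 + F_1 = 42
F_4 = F_3 + F_2 = 66
...
= [6, 18, 24, 42, 66, 108, 174, 282]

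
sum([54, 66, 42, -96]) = 54 + 66 + 42 + (-96)
= 66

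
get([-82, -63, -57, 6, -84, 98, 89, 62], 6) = 89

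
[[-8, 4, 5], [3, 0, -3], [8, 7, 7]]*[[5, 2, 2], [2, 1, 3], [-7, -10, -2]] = [[-67, -62, -14], [36, 36, 12], [5, -47, 23]]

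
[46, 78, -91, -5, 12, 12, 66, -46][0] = 46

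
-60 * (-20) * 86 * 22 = 2270400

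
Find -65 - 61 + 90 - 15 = -51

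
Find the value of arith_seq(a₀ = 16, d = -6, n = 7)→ a_0 = 16 + 0*-6 = 16
a_1 = 16 + 1*-6 = 10
a_2 = 16 + 2*-6 = 4
...
= [16, 10, 4, -2, -8, -14, -20]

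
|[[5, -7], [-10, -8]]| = (5)*(-8) - (-7)*(-10)
= -110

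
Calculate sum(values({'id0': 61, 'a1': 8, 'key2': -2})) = 61 + 8 + (-2)
= 67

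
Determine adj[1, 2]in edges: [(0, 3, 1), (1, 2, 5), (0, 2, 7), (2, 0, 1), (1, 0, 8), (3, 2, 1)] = 5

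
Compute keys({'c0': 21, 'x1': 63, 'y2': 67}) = ['c0', 'x1', 'y2']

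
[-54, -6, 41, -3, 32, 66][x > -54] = keep x where x > -54: -54✗, -6✓, 41✓, -3✓, 32✓, 66✓
= [-6, 41, -3, 32, 66]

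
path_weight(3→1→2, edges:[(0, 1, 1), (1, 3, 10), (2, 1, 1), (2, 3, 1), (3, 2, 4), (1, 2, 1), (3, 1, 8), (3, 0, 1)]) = 9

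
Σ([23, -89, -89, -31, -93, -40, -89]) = -408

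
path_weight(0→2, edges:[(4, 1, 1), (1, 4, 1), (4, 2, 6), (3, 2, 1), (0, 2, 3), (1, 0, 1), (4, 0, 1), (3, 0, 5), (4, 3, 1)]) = w(0→2)=3
= 3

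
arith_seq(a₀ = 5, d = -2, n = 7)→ [5, 3, 1, -1, -3, -5, -7]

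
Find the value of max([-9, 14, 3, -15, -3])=14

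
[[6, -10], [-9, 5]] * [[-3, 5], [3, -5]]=[[-48, 80], [42, -70]]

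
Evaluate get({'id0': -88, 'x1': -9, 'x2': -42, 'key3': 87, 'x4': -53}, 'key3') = 87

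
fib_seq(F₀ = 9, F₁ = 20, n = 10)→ F_2 = F_1 + F_0 = 29
F_3 = F_2 + F_1 = 49
F_4 = F_3 + F_2 = 78
...
= [9, 20, 29, 49, 78, 127, 205, 332, 537, 869]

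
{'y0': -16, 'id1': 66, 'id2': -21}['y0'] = -16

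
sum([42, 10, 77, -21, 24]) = 132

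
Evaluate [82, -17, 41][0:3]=[82, -17, 41]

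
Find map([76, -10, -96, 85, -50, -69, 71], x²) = [5776, 100, 9216, 7225, 2500, 4761, 5041]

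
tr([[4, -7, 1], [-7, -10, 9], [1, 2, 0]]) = -6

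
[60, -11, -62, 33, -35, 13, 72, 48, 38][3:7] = [33, -35, 13, 72]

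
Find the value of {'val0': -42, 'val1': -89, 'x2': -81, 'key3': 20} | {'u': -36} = {'val0': -42, 'val1': -89, 'x2': -81, 'key3': 20, 'u': -36}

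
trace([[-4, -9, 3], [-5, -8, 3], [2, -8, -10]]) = diagonal: (-4) + (-8) + (-10)
= -22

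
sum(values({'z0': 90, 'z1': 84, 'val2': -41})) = 90 + 84 + (-41)
= 133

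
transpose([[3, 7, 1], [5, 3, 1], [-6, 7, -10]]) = [[3, 5, -6], [7, 3, 7], [1, 1, -10]]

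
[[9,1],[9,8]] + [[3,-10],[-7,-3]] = [[12, -9], [2, 5]]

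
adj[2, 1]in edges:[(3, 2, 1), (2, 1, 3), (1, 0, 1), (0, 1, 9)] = 3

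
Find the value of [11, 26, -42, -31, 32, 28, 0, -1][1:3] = [26, -42]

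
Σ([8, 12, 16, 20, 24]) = 80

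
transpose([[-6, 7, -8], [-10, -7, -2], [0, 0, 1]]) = [[-6, -10, 0], [7, -7, 0], [-8, -2, 1]]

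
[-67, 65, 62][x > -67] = keep x where x > -67: -67✗, 65✓, 62✓
= [65, 62]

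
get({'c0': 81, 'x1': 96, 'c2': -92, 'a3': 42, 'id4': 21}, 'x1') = 96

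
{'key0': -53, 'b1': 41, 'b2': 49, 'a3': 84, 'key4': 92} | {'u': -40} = {'key0': -53, 'b1': 41, 'b2': 49, 'a3': 84, 'key4': 92, 'u': -40}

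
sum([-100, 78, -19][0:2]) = slice → [-100, 78]
(-100) + 78
= -22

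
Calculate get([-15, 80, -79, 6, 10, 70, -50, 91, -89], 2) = -79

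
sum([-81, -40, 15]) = (-81) + (-40) + 15
= -106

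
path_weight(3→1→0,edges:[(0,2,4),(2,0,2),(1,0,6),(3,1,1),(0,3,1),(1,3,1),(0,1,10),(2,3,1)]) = 7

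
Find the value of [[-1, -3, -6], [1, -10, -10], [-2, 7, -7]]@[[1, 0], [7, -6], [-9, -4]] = C[0][0] = (-1)*(1) + (-3)*(7) + (-6)*(-9) = 32
C[0][1] = (-1)*(0) + (-3)*(-6) + (-6)*(-4) = 42
C[1][0] = (1)*(1) + (-10)*(7) + (-10)*(-9) = 21
C[1][1] = (1)*(0) + (-10)*(-6) + (-10)*(-4) = 100
C[2][0] = (-2)*(1) + (7)*(7) + (-7)*(-9) = 110
C[2][1] = (-2)*(0) + (7)*(-6) + (-7)*(-4) = -14
= [[32, 42], [21, 100], [110, -14]]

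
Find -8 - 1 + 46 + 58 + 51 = 146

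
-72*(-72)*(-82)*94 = -39958272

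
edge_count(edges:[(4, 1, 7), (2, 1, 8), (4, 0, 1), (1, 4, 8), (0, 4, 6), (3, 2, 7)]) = 6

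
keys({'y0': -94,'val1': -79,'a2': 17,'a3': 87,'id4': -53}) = ['y0', 'val1', 'a2', 'a3', 'id4']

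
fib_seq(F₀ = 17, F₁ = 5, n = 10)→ F_2 = F_1 + F_0 = 22
F_3 = F_2 + F_1 = 27
F_4 = F_3 + F_2 = 49
...
= [17, 5, 22, 27, 49, 76, 125, 201, 326, 527]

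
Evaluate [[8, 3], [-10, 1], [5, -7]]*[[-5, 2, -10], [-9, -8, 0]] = C[0][0] = (8)*(-5) + (3)*(-9) = -67
C[0][1] = (8)*(2) + (3)*(-8) = -8
C[0][2] = (8)*(-10) + (3)*(0) = -80
C[1][0] = (-10)*(-5) + (1)*(-9) = 41
C[1][1] = (-10)*(2) + (1)*(-8) = -28
C[1][2] = (-10)*(-10) + (1)*(0) = 100
... (3 more cells)
= [[-67, -8, -80], [41, -28, 100], [38, 66, -50]]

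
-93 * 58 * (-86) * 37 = 17163708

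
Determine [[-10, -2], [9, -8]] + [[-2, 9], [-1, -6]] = [[-12, 7], [8, -14]]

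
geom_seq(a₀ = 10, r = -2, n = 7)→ [10, -20, 40, -80, 160, -320, 640]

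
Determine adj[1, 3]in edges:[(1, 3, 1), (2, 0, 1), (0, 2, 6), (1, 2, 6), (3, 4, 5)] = 1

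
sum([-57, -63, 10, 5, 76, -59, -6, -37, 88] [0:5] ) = slice → [-57, -63, 10, 5, 76]
(-57) + (-63) + 10 + 5 + 76
= -29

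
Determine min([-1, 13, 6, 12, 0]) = -1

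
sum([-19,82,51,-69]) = 45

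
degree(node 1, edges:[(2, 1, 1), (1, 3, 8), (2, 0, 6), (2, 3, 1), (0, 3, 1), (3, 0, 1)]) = 2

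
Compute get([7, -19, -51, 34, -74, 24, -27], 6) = -27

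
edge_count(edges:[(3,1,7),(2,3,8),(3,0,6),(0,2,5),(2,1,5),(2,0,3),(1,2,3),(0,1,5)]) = 8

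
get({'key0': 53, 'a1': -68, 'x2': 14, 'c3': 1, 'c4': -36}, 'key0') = 53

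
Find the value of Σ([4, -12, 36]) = 4 + -12 + 36
= 28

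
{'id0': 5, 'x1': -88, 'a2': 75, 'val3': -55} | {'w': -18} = {'id0': 5, 'x1': -88, 'a2': 75, 'val3': -55, 'w': -18}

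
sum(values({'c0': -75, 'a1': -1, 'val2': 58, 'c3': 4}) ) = (-75) + (-1) + 58 + 4
= -14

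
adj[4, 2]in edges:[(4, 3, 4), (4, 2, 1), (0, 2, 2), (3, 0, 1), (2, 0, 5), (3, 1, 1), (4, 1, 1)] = 1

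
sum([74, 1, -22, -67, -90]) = 74 + 1 + (-22) + (-67) + (-90)
= -104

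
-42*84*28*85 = -8396640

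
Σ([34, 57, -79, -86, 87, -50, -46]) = 34 + 57 + (-79) + (-86) + 87 + (-50) + (-46)
= -83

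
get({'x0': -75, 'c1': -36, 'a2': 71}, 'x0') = -75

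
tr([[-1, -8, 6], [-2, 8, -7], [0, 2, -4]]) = diagonal: (-1) + 8 + (-4)
= 3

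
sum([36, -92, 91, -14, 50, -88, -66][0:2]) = slice → [36, -92]
36 + (-92)
= -56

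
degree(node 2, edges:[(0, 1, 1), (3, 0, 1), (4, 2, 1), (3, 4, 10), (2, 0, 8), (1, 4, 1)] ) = incident: (4,2), (2,0)
= 2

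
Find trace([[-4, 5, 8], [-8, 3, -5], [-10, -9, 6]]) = diagonal: (-4) + 3 + 6
= 5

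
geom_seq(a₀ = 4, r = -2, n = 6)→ a_0 = 4*(-2)^0 = 4
a_1 = 4*(-2)^1 = -8
a_2 = 4*(-2)^2 = 16
...
= [4, -8, 16, -32, 64, -128]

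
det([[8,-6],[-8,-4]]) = -80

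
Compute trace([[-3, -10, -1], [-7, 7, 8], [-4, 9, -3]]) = 1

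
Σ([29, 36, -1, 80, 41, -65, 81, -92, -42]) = 67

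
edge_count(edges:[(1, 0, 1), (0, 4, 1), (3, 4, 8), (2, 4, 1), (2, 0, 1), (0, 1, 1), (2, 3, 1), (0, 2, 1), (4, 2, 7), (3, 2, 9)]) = 10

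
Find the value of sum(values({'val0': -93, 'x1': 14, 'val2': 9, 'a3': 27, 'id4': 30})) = (-93) + 14 + 9 + 27 + 30
= -13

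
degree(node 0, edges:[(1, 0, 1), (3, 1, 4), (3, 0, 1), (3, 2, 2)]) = incident: (1,0), (3,0)
= 2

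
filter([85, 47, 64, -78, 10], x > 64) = [85]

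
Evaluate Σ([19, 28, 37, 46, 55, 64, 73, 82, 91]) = 495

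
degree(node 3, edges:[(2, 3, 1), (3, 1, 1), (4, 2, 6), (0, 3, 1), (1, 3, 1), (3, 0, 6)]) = incident: (2,3), (3,1), (0,3), (1,3), (3,0)
= 5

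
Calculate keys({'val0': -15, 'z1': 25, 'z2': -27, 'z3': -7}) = ['val0', 'z1', 'z2', 'z3']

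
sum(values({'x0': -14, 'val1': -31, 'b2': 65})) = (-14) + (-31) + 65
= 20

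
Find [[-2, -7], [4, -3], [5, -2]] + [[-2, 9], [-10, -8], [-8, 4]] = [[-4, 2], [-6, -11], [-3, 2]]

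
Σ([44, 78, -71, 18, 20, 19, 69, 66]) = 44 + 78 + (-71) + 18 + 20 + 19 + 69 + 66
= 243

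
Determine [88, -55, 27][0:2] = [88, -55]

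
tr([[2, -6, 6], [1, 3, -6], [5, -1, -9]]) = diagonal: 2 + 3 + (-9)
= -4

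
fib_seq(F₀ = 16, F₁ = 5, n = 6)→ [16, 5, 21, 26, 47, 73]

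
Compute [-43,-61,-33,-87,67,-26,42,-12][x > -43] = [-33, 67, -26, 42, -12]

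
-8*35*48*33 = -443520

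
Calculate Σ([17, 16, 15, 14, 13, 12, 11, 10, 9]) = 17 + 16 + 15 + 14 + 13 + 12 + 11 + 10 + 9
= 117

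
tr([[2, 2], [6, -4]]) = diagonal: 2 + (-4)
= -2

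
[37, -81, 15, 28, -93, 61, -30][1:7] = [-81, 15, 28, -93, 61, -30]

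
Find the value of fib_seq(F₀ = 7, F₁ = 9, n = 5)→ F_2 = F_1 + F_0 = 16
F_3 = F_2 + F_1 = 25
F_4 = F_3 + F_2 = 41
= [7, 9, 16, 25, 41]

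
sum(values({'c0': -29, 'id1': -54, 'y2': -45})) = -128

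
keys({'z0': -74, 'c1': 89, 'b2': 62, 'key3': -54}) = ['z0', 'c1', 'b2', 'key3']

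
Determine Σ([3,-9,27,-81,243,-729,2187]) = 3 + -9 + 27 + -81 + 243 + -729 + 2187
= 1641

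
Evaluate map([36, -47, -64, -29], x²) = (36)²=1296, (-47)²=2209, (-64)²=4096, (-29)²=841
= [1296, 2209, 4096, 841]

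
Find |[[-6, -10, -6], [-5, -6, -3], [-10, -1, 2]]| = (1)*(-6)*det([[-6, -3], [-1, 2]]) + (-1)*(-10)*det([[-5, -3], [-10, 2]]) + (1)*(-6)*det([[-5, -6], [-10, -1]])
= 90 + -400 + 330
= 20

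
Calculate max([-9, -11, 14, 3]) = 14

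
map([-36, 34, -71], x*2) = -36*2=-72, 34*2=68, -71*2=-142
= [-72, 68, -142]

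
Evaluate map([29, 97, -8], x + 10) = 29+10=39, 97+10=107, -8+10=2
= [39, 107, 2]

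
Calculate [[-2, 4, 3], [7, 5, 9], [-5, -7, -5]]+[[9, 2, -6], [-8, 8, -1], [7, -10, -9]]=[[7, 6, -3], [-1, 13, 8], [2, -17, -14]]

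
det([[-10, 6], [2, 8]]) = (-10)*(8) - (6)*(2)
= -92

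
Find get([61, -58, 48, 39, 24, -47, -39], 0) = 61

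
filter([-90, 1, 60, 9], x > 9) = [60]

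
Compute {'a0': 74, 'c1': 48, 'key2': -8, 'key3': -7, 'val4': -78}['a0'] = 74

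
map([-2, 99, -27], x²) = (-2)²=4, (99)²=9801, (-27)²=729
= [4, 9801, 729]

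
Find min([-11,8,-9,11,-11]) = -11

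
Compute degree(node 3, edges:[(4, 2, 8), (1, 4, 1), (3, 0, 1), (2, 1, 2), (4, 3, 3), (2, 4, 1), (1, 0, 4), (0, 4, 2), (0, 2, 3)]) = 2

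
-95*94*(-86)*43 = 33023140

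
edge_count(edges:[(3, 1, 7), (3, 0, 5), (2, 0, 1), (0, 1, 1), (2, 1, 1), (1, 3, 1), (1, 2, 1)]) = 7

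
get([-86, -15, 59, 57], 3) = 57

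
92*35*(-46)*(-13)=1925560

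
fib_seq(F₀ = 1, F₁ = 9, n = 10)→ F_2 = F_1 + F_0 = 10
F_3 = F_2 + F_1 = 19
F_4 = F_3 + F_2 = 29
...
= [1, 9, 10, 19, 29, 48, 77, 125, 202, 327]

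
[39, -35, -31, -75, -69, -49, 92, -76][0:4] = [39, -35, -31, -75]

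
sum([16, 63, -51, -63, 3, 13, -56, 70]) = 16 + 63 + (-51) + (-63) + 3 + 13 + (-56) + 70
= -5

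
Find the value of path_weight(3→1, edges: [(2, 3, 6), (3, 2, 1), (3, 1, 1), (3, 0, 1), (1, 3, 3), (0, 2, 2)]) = w(3→1)=1
= 1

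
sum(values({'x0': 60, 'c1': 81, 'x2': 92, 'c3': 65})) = 60 + 81 + 92 + 65
= 298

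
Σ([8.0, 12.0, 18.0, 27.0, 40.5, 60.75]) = 8.0 + 12.0 + 18.0 + 27.0 + 40.5 + 60.75
= 166.25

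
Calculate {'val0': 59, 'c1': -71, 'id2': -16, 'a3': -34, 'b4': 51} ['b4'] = 51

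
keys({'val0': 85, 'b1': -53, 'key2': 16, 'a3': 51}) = ['val0', 'b1', 'key2', 'a3']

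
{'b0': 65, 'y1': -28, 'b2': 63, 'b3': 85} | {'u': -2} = {'b0': 65, 'y1': -28, 'b2': 63, 'b3': 85, 'u': -2}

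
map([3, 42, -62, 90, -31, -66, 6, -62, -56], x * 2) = 3*2=6, 42*2=84, -62*2=-124, 90*2=180, -31*2=-62, -66*2=-132, 6*2=12, -62*2=-124, -56*2=-112
= [6, 84, -124, 180, -62, -132, 12, -124, -112]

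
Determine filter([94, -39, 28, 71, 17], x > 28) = keep x where x > 28: 94✓, -39✗, 28✗, 71✓, 17✗
= [94, 71]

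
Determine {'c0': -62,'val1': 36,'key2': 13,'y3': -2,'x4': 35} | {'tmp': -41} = {'c0': -62, 'val1': 36, 'key2': 13, 'y3': -2, 'x4': 35, 'tmp': -41}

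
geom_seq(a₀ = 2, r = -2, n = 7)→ a_0 = 2*(-2)^0 = 2
a_1 = 2*(-2)^1 = -4
a_2 = 2*(-2)^2 = 8
...
= [2, -4, 8, -16, 32, -64, 128]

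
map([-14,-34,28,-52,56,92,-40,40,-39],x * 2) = -14*2=-28, -34*2=-68, 28*2=56, -52*2=-104, 56*2=112, 92*2=184, -40*2=-80, 40*2=80, -39*2=-78
= [-28, -68, 56, -104, 112, 184, -80, 80, -78]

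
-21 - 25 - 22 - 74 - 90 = -232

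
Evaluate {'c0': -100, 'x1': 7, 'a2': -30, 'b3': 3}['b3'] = 3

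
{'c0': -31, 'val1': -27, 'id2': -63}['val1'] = -27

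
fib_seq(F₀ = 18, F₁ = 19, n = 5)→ F_2 = F_1 + F_0 = 37
F_3 = F_2 + F_1 = 56
F_4 = F_3 + F_2 = 93
= [18, 19, 37, 56, 93]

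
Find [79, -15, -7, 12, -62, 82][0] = 79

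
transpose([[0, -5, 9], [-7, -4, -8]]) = [[0, -7], [-5, -4], [9, -8]]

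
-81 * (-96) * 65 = 505440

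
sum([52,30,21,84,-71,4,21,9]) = 52 + 30 + 21 + 84 + (-71) + 4 + 21 + 9
= 150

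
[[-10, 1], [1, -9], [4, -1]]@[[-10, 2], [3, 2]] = [[103, -18], [-37, -16], [-43, 6]]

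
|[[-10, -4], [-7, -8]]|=52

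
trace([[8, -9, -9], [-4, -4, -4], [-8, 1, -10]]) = -6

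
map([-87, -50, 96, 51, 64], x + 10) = [-77, -40, 106, 61, 74]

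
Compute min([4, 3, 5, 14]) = 3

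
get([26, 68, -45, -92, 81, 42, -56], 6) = -56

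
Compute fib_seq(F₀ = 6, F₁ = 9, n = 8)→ F_2 = F_1 + F_0 = 15
F_3 = F_2 + F_1 = 24
F_4 = F_3 + F_2 = 39
...
= [6, 9, 15, 24, 39, 63, 102, 165]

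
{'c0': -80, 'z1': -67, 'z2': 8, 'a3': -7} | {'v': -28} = {'c0': -80, 'z1': -67, 'z2': 8, 'a3': -7, 'v': -28}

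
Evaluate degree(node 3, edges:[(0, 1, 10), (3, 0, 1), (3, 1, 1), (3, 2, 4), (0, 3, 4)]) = incident: (3,0), (3,1), (3,2), (0,3)
= 4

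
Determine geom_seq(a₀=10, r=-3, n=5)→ [10, -30, 90, -270, 810]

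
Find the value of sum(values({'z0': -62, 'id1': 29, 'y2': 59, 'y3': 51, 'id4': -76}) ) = 1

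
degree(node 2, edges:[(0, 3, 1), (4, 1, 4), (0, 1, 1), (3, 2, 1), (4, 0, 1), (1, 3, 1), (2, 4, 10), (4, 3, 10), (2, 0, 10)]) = 3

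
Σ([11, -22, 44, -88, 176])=11 + -22 + 44 + -88 + 176
= 121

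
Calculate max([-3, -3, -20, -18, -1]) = -1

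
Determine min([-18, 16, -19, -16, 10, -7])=-19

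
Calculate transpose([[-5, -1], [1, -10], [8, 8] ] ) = [[-5, 1, 8], [-1, -10, 8]]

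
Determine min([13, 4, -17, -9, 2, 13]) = -17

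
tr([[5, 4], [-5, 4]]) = 9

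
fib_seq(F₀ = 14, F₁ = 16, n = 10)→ F_2 = F_1 + F_0 = 30
F_3 = F_2 + F_1 = 46
F_4 = F_3 + F_2 = 76
...
= [14, 16, 30, 46, 76, 122, 198, 320, 518, 838]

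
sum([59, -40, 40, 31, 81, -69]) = 59 + (-40) + 40 + 31 + 81 + (-69)
= 102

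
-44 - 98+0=-142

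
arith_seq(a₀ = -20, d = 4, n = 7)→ a_0 = -20 + 0*4 = -20
a_1 = -20 + 1*4 = -16
a_2 = -20 + 2*4 = -12
...
= [-20, -16, -12, -8, -4, 0, 4]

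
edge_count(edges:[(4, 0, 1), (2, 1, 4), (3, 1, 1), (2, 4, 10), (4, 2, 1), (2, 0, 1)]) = 6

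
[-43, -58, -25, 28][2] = -25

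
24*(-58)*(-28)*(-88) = -3429888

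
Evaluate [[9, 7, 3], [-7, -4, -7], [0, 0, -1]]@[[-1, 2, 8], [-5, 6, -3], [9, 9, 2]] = [[-17, 87, 57], [-36, -101, -58], [-9, -9, -2]]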